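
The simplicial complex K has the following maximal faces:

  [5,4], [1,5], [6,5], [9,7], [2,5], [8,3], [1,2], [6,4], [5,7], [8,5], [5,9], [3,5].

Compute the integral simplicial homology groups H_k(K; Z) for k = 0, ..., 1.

K has 9 vertices, 12 edges.
rank ∂_0 = 0, rank ∂_1 = 8 ⇒ b_0 = 9 − 0 − 8 = 1; all invariant factors of ∂_1 are 1 so no torsion. So H_0 = Z.
rank ∂_1 = 8, rank ∂_2 = 0 ⇒ b_1 = 12 − 8 − 0 = 4. So H_1 = Z^4.

H_0 = Z,  H_1 = Z^4.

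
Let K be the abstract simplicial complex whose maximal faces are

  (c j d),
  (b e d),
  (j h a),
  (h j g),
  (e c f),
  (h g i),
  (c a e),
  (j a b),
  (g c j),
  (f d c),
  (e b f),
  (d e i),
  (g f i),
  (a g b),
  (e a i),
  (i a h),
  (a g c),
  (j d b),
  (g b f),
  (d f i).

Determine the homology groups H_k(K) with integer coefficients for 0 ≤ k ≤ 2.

K has 10 vertices, 30 edges, 20 triangles.
rank ∂_0 = 0, rank ∂_1 = 9 ⇒ b_0 = 10 − 0 − 9 = 1; all invariant factors of ∂_1 are 1 so no torsion. So H_0 = Z.
rank ∂_1 = 9, rank ∂_2 = 20 ⇒ b_1 = 30 − 9 − 20 = 1; ∂_2 has invariant factor(s) [2] giving torsion. So H_1 = Z × Z/2.
rank ∂_2 = 20, rank ∂_3 = 0 ⇒ b_2 = 20 − 20 − 0 = 0. So H_2 = 0.

H_0 = Z,  H_1 = Z × Z/2,  H_2 = 0.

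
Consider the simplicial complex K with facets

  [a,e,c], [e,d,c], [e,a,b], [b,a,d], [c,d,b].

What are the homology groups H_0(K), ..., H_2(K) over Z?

H_0 = Z,  H_1 = Z,  H_2 = 0.

Fix the vertex order a < b < c < d < e and write every simplex with vertices in increasing order. Then dim K = 2 and the simplices of K are:

  0-simplices (5): a, b, c, d, e
  1-simplices (10): ab, ac, ad, ae, bc, bd, be, cd, ce, de
  2-simplices (5): abd, abe, ace, bcd, cde

giving chain groups C_0 ≅ Z^5, C_1 ≅ Z^10, C_2 ≅ Z^5.

Boundary ∂_1: C_1 → C_0 sends each edge [p,q] (with p < q) to q − p. For instance
  ∂ce = e − c.
The 5×10 boundary matrix has rank 4 and Smith normal form diag(1,1,1,1).

∂_2: C_2 → C_1 sends each 2-simplex [p,q,r] to [q,r] − [p,r] + [p,q]. For instance
  ∂bcd = cd − bd + bc,
  ∂cde = de − ce + cd.
The 10×5 boundary matrix has rank 5 and Smith normal form diag(1,1,1,1,1).

Computing H_k = (kernel of ∂_k) / (image of ∂_{k+1}):

  H_0: rank C_0 − rank ∂_1 = 5 − 4 = 1, and the invariant factors of ∂_1 are all 1, so H_0 ≅ Z.
  H_1: rank ker ∂_1 − rank ∂_2 = (10 − 4) − 5 = 1, and the invariant factors of ∂_2 are all 1, so H_1 ≅ Z.
  H_2: rank ker ∂_2 − rank ∂_3 = (5 − 5) − 0 = 0, and there is no ∂_3, so H_2 ≅ 0.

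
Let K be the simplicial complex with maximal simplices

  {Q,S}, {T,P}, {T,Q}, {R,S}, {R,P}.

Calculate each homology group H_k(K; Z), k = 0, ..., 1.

Order the vertices as P < Q < R < S < T. Listing each simplex with vertices in this order, K has dimension 1 with simplices:

  0-simplices (5): P, Q, R, S, T
  1-simplices (5): PR, PT, QS, QT, RS

so the chain groups are C_0 ≅ Z^5, C_1 ≅ Z^5.

∂_1: C_1 → C_0 maps an edge to its endpoints' difference, ∂[p,q] = q − p. For instance
  ∂PT = T − P.
As a 5×5 matrix over Z this has rank 4, with invariant factors (1,1,1,1).

Now H_k = ker ∂_k / im ∂_{k+1}, so:

  H_0: rank C_0 − rank ∂_1 = 5 − 4 = 1, and the invariant factors of ∂_1 are all 1, so H_0 ≅ Z.
  H_1: rank ker ∂_1 − rank ∂_2 = (5 − 4) − 0 = 1, and there is no ∂_2, so H_1 ≅ Z.

As a check, the Euler characteristic is 5 − 5 = 0, which agrees with 1 − 1 = 0.
(K is a triangulation of the circle S^1.)

H_0 ≅ Z,  H_1 ≅ Z.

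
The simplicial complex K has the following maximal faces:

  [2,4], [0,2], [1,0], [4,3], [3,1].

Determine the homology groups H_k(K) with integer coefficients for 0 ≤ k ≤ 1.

We work with the vertex ordering 0 < 1 < 2 < 3 < 4. The simplices of K, each written with vertices in increasing order, are:

  0-simplices (5): [0], [1], [2], [3], [4]
  1-simplices (5): [0,1], [0,2], [1,3], [2,4], [3,4]

Hence C_0 ≅ Z^5, C_1 ≅ Z^5.

∂_1: C_1 → C_0 sends each edge [p,q] (with p < q) to q − p. For instance
  ∂[3,4] = [4] − [3].
The resulting 5×5 matrix has rank 4, and its Smith normal form has invariant factors (1,1,1,1).

From H_k ≅ ker(∂_k) / im(∂_{k+1}) we obtain:

  H_0: rank C_0 − rank ∂_1 = 5 − 4 = 1, and the invariant factors of ∂_1 are all 1, so H_0 = Z.
  H_1: rank ker ∂_1 − rank ∂_2 = (5 − 4) − 0 = 1, and there is no ∂_2, so H_1 = Z.

H_0 = Z,  H_1 = Z.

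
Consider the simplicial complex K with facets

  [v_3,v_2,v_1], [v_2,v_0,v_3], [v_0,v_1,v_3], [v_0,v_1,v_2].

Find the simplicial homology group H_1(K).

H_1 ≅ 0.

Order the vertices as v_0 < v_1 < v_2 < v_3. Listing each simplex with vertices in this order, K has dimension 2 with simplices:

  0-simplices (4): [v_0], [v_1], [v_2], [v_3]
  1-simplices (6): [v_0,v_1], [v_0,v_2], [v_0,v_3], [v_1,v_2], [v_1,v_3], [v_2,v_3]
  2-simplices (4): [v_0,v_1,v_2], [v_0,v_1,v_3], [v_0,v_2,v_3], [v_1,v_2,v_3]

Hence C_0 ≅ Z^4, C_1 ≅ Z^6, C_2 ≅ Z^4.

∂_1: C_1 → C_0 maps an edge to its endpoints' difference, ∂[p,q] = q − p.
As a 4×6 matrix over Z this has rank 3, with invariant factors (1,1,1).

The boundary map ∂_2: C_2 → C_1 sends each 2-simplex [p,q,r] to [q,r] − [p,r] + [p,q]. For instance
  ∂[v_1,v_2,v_3] = [v_2,v_3] − [v_1,v_3] + [v_1,v_2],
  ∂[v_0,v_1,v_3] = [v_1,v_3] − [v_0,v_3] + [v_0,v_1].
This gives a 6×4 integer matrix of rank 3; reducing to Smith normal form yields diagonal entries (1,1,1).

Now H_k = ker ∂_k / im ∂_{k+1}, so:

  H_1: rank ker ∂_1 − rank ∂_2 = (6 − 3) − 3 = 0, and the invariant factors of ∂_2 are all 1, so H_1 = 0.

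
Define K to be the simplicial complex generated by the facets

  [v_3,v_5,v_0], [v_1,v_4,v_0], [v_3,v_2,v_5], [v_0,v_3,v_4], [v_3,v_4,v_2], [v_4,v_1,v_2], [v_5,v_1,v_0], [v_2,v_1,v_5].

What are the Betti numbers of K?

Fix the vertex order v_0 < v_1 < v_2 < v_3 < v_4 < v_5 and write every simplex with vertices in increasing order. Then dim K = 2 and the simplices of K are:

  0-simplices (6): [v_0], [v_1], [v_2], [v_3], [v_4], [v_5]
  1-simplices (12): [v_0,v_1], [v_0,v_3], [v_0,v_4], [v_0,v_5], [v_1,v_2], [v_1,v_4], [v_1,v_5], [v_2,v_3], [v_2,v_4], [v_2,v_5], [v_3,v_4], [v_3,v_5]
  2-simplices (8): [v_0,v_1,v_4], [v_0,v_1,v_5], [v_0,v_3,v_4], [v_0,v_3,v_5], [v_1,v_2,v_4], [v_1,v_2,v_5], [v_2,v_3,v_4], [v_2,v_3,v_5]

giving chain groups C_0 ≅ Z^6, C_1 ≅ Z^12, C_2 ≅ Z^8.

Boundary ∂_1: C_1 → C_0 sends each edge [p,q] (with p < q) to q − p.
The 6×12 boundary matrix has rank 5 and Smith normal form diag(1,1,1,1,1).

∂_2: C_2 → C_1 acts by ∂[p,q,r] = [q,r] − [p,r] + [p,q]. For instance
  ∂[v_2,v_3,v_4] = [v_3,v_4] − [v_2,v_4] + [v_2,v_3],
  ∂[v_0,v_3,v_5] = [v_3,v_5] − [v_0,v_5] + [v_0,v_3].
As a 12×8 matrix over Z this has rank 7, with invariant factors (1,1,1,1,1,1,1).

Now H_k = ker ∂_k / im ∂_{k+1}, so:

  H_0: rank C_0 − rank ∂_1 = 6 − 5 = 1, and the invariant factors of ∂_1 are all 1, so H_0 ≅ Z.
  H_1: rank ker ∂_1 − rank ∂_2 = (12 − 5) − 7 = 0, and the invariant factors of ∂_2 are all 1, so H_1 ≅ 0.
  H_2: rank ker ∂_2 − rank ∂_3 = (8 − 7) − 0 = 1, and there is no ∂_3, so H_2 ≅ Z.

Hence the Betti numbers are b_0 = 1, b_1 = 0, b_2 = 1.

b_0 = 1, b_1 = 0, b_2 = 1.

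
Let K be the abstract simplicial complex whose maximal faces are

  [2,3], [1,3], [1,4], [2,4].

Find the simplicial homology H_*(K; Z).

We work with the vertex ordering 1 < 2 < 3 < 4. The simplices of K, each written with vertices in increasing order, are:

  0-simplices (4): [1], [2], [3], [4]
  1-simplices (4): [1,3], [1,4], [2,3], [2,4]

giving chain groups C_0 ≅ Z^4, C_1 ≅ Z^4.

Boundary ∂_1: C_1 → C_0 maps an edge to its endpoints' difference, ∂[p,q] = q − p.
The 4×4 boundary matrix has rank 3 and Smith normal form diag(1,1,1).

From H_k ≅ ker(∂_k) / im(∂_{k+1}) we obtain:

  H_0: rank C_0 − rank ∂_1 = 4 − 3 = 1, and the invariant factors of ∂_1 are all 1, so H_0 ≅ Z.
  H_1: rank ker ∂_1 − rank ∂_2 = (4 − 3) − 0 = 1, and there is no ∂_2, so H_1 ≅ Z.

H_0 ≅ Z,  H_1 ≅ Z.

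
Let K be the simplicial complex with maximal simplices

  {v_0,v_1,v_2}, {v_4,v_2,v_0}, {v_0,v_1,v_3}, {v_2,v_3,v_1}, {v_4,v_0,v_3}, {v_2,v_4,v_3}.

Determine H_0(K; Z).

Fix the vertex order v_0 < v_1 < v_2 < v_3 < v_4 and write every simplex with vertices in increasing order. Then dim K = 2 and the simplices of K are:

  0-simplices (5): [v_0], [v_1], [v_2], [v_3], [v_4]
  1-simplices (9): [v_0,v_1], [v_0,v_2], [v_0,v_3], [v_0,v_4], [v_1,v_2], [v_1,v_3], [v_2,v_3], [v_2,v_4], [v_3,v_4]
  2-simplices (6): [v_0,v_1,v_2], [v_0,v_1,v_3], [v_0,v_2,v_4], [v_0,v_3,v_4], [v_1,v_2,v_3], [v_2,v_3,v_4]

Hence C_0 ≅ Z^5, C_1 ≅ Z^9, C_2 ≅ Z^6.

∂_1: C_1 → C_0 maps an edge to its endpoints' difference, ∂[p,q] = q − p.
This gives a 5×9 integer matrix of rank 4; reducing to Smith normal form yields diagonal entries (1,1,1,1).

Boundary ∂_2: C_2 → C_1 acts by ∂[p,q,r] = [q,r] − [p,r] + [p,q]. For instance
  ∂[v_0,v_1,v_2] = [v_1,v_2] − [v_0,v_2] + [v_0,v_1],
  ∂[v_0,v_3,v_4] = [v_3,v_4] − [v_0,v_4] + [v_0,v_3].
The 9×6 boundary matrix has rank 5 and Smith normal form diag(1,1,1,1,1).

Reading off H_k = ker ∂_k / im ∂_{k+1}:

  H_0: rank C_0 − rank ∂_1 = 5 − 4 = 1, and the invariant factors of ∂_1 are all 1, so H_0 ≅ Z.

H_0 = Z.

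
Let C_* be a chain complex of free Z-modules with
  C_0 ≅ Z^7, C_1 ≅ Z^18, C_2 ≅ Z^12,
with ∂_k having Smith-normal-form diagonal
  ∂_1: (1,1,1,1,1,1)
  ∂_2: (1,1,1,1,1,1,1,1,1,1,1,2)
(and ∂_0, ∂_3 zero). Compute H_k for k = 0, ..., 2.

H_0 = Z,  H_1 = Z/2,  H_2 = 0.

H_0: b_0 = 7 − 0 − 6 = 1; torsion from ∂_1 factors > 1: none. So H_0 = Z.
H_1: b_1 = 18 − 6 − 12 = 0; torsion from ∂_2 factors > 1: [2]. So H_1 = Z/2.
H_2: b_2 = 12 − 12 − 0 = 0; torsion from ∂_3 factors > 1: none. So H_2 = 0.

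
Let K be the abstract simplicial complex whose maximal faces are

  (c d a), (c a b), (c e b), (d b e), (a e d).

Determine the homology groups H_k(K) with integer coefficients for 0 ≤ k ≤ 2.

We work with the vertex ordering a < b < c < d < e. The simplices of K, each written with vertices in increasing order, are:

  0-simplices (5): a, b, c, d, e
  1-simplices (10): ab, ac, ad, ae, bc, bd, be, cd, ce, de
  2-simplices (5): abc, acd, ade, bce, bde

so the chain groups are C_0 ≅ Z^5, C_1 ≅ Z^10, C_2 ≅ Z^5.

The boundary map ∂_1: C_1 → C_0 sends each edge [p,q] (with p < q) to q − p. For instance
  ∂ad = d − a.
The 5×10 boundary matrix has rank 4 and Smith normal form diag(1,1,1,1).

∂_2: C_2 → C_1 sends each 2-simplex [p,q,r] to [q,r] − [p,r] + [p,q]. For instance
  ∂bce = ce − be + bc,
  ∂ade = de − ae + ad.
The resulting 10×5 matrix has rank 5, and its Smith normal form has invariant factors (1,1,1,1,1).

From H_k ≅ ker(∂_k) / im(∂_{k+1}) we obtain:

  H_0: rank C_0 − rank ∂_1 = 5 − 4 = 1, and the invariant factors of ∂_1 are all 1, so H_0 = Z.
  H_1: rank ker ∂_1 − rank ∂_2 = (10 − 4) − 5 = 1, and the invariant factors of ∂_2 are all 1, so H_1 = Z.
  H_2: rank ker ∂_2 − rank ∂_3 = (5 − 5) − 0 = 0, and there is no ∂_3, so H_2 = 0.

H_0 = Z,  H_1 = Z,  H_2 = 0.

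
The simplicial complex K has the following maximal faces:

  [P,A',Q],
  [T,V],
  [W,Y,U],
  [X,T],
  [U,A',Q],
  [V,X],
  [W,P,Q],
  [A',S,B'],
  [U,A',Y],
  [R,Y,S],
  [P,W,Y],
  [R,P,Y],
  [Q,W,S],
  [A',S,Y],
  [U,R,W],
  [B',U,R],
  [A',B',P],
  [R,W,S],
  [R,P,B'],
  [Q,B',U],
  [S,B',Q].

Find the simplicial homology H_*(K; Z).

H_0 ≅ Z^2,  H_1 ≅ Z^2 × Z/2,  H_2 = 0.

Take the total order P < Q < R < S < T < U < V < W < X < Y < A' < B' on the vertex set. Then K (dimension 2) consists of the simplices:

  0-simplices (12): [P], [Q], [R], [S], [T], [U], [V], [W], [X], [Y], [A'], [B']
  1-simplices (30): (30 of them)
  2-simplices (18): (18 of them)

so the chain groups are C_0 ≅ Z^12, C_1 ≅ Z^30, C_2 ≅ Z^18.

The boundary map ∂_1: C_1 → C_0 sends each edge [p,q] (with p < q) to q − p.
The 12×30 boundary matrix has rank 10 and Smith normal form diag(1,1,1,1,1,1,1,1,1,1).

The boundary map ∂_2: C_2 → C_1 maps a triangle to the signed sum of its edges. For instance
  ∂[S,Y,A'] = [Y,A'] − [S,A'] + [S,Y],
  ∂[R,U,B'] = [U,B'] − [R,B'] + [R,U].
This gives a 30×18 integer matrix of rank 18; reducing to Smith normal form yields diagonal entries (1,1,1,1,1,1,1,1,1,1,1,1,1,1,1,1,1,2).

From H_k ≅ ker(∂_k) / im(∂_{k+1}) we obtain:

  H_0: rank C_0 − rank ∂_1 = 12 − 10 = 2, and the invariant factors of ∂_1 are all 1, so H_0 ≅ Z^2.
  H_1: rank ker ∂_1 − rank ∂_2 = (30 − 10) − 18 = 2, and ∂_2 has invariant factor 2 > 1, so H_1 ≅ Z^2 × Z/2.
  H_2: rank ker ∂_2 − rank ∂_3 = (18 − 18) − 0 = 0, and there is no ∂_3, so H_2 ≅ 0.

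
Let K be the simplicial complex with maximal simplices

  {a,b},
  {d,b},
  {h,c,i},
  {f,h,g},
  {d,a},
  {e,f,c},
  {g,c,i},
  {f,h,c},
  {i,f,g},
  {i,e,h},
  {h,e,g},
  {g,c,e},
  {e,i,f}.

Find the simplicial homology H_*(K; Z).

We work with the vertex ordering a < b < c < d < e < f < g < h < i. The simplices of K, each written with vertices in increasing order, are:

  0-simplices (9): a, b, c, d, e, f, g, h, i
  1-simplices (18): ab, ad, bd, ce, cf, cg, ch, ci, ef, eg, eh, ei, fg, fh, fi, gh, gi, hi
  2-simplices (10): cef, ceg, cfh, cgi, chi, efi, egh, ehi, fgh, fgi

so the chain groups are C_0 ≅ Z^9, C_1 ≅ Z^18, C_2 ≅ Z^10.

Boundary ∂_1: C_1 → C_0 sends each edge [p,q] (with p < q) to q − p. For instance
  ∂ci = i − c.
The resulting 9×18 matrix has rank 7, and its Smith normal form has invariant factors (1,1,1,1,1,1,1).

Boundary ∂_2: C_2 → C_1 maps a triangle to the signed sum of its edges. For instance
  ∂fgh = gh − fh + fg,
  ∂egh = gh − eh + eg.
As a 18×10 matrix over Z this has rank 10, with invariant factors (1,1,1,1,1,1,1,1,1,2).

Now H_k = ker ∂_k / im ∂_{k+1}, so:

  H_0: rank C_0 − rank ∂_1 = 9 − 7 = 2, and the invariant factors of ∂_1 are all 1, so H_0 ≅ Z^2.
  H_1: rank ker ∂_1 − rank ∂_2 = (18 − 7) − 10 = 1, and ∂_2 has invariant factor 2 > 1, so H_1 ≅ Z ⊕ Z/2.
  H_2: rank ker ∂_2 − rank ∂_3 = (10 − 10) − 0 = 0, and there is no ∂_3, so H_2 ≅ 0.

(K is a triangulation of the disjoint union of the real projective plane RP^2 and the circle S^1.)

H_0 ≅ Z^2,  H_1 ≅ Z ⊕ Z/2,  H_2 = 0.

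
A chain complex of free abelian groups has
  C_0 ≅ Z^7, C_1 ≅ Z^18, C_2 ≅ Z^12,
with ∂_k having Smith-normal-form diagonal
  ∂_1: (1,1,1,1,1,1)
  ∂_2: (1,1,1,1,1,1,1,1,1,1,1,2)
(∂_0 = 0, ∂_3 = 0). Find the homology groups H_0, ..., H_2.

H_0: b_0 = 7 − 0 − 6 = 1; torsion from ∂_1 factors > 1: none. So H_0 = Z.
H_1: b_1 = 18 − 6 − 12 = 0; torsion from ∂_2 factors > 1: [2]. So H_1 = Z_2.
H_2: b_2 = 12 − 12 − 0 = 0; torsion from ∂_3 factors > 1: none. So H_2 = 0.

H_0 = Z,  H_1 = Z_2,  H_2 = 0.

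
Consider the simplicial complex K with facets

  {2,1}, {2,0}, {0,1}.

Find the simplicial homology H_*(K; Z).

H_0 = Z,  H_1 = Z.

We work with the vertex ordering 0 < 1 < 2. The simplices of K, each written with vertices in increasing order, are:

  0-simplices (3): [0], [1], [2]
  1-simplices (3): [0,1], [0,2], [1,2]

Hence C_0 ≅ Z^3, C_1 ≅ Z^3.

∂_1: C_1 → C_0 maps an edge to its endpoints' difference, ∂[p,q] = q − p. For instance
  ∂[0,1] = [1] − [0].
The resulting 3×3 matrix has rank 2, and its Smith normal form has invariant factors (1,1).

Reading off H_k = ker ∂_k / im ∂_{k+1}:

  H_0: rank C_0 − rank ∂_1 = 3 − 2 = 1, and the invariant factors of ∂_1 are all 1, so H_0 ≅ Z.
  H_1: rank ker ∂_1 − rank ∂_2 = (3 − 2) − 0 = 1, and there is no ∂_2, so H_1 ≅ Z.

As a check, the Euler characteristic is 3 − 3 = 0, which agrees with 1 − 1 = 0.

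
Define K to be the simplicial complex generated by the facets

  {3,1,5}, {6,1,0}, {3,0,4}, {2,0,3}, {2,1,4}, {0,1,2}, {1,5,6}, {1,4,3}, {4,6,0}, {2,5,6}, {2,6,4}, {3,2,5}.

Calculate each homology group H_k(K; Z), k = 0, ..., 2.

H_0 ≅ Z,  H_1 ≅ Z/2Z,  H_2 = 0.

Take the total order 0 < 1 < 2 < 3 < 4 < 5 < 6 on the vertex set. Then K (dimension 2) consists of the simplices:

  0-simplices (7): [0], [1], [2], [3], [4], [5], [6]
  1-simplices (18): [0,1], [0,2], [0,3], [0,4], [0,6], [1,2], [1,3], [1,4], [1,5], [1,6], [2,3], [2,4], [2,5], [2,6], [3,4], [3,5], [4,6], [5,6]
  2-simplices (12): [0,1,2], [0,1,6], [0,2,3], [0,3,4], [0,4,6], [1,2,4], [1,3,4], [1,3,5], [1,5,6], [2,3,5], [2,4,6], [2,5,6]

giving chain groups C_0 ≅ Z^7, C_1 ≅ Z^18, C_2 ≅ Z^12.

Boundary ∂_1: C_1 → C_0 sends each edge [p,q] (with p < q) to q − p.
This gives a 7×18 integer matrix of rank 6; reducing to Smith normal form yields diagonal entries (1,1,1,1,1,1).

∂_2: C_2 → C_1 acts by ∂[p,q,r] = [q,r] − [p,r] + [p,q]. For instance
  ∂[2,3,5] = [3,5] − [2,5] + [2,3],
  ∂[2,4,6] = [4,6] − [2,6] + [2,4].
This gives a 18×12 integer matrix of rank 12; reducing to Smith normal form yields diagonal entries (1,1,1,1,1,1,1,1,1,1,1,2).

Reading off H_k = ker ∂_k / im ∂_{k+1}:

  H_0: rank C_0 − rank ∂_1 = 7 − 6 = 1, and the invariant factors of ∂_1 are all 1, so H_0 = Z.
  H_1: rank ker ∂_1 − rank ∂_2 = (18 − 6) − 12 = 0, and ∂_2 has invariant factor 2 > 1, so H_1 = Z/2Z.
  H_2: rank ker ∂_2 − rank ∂_3 = (12 − 12) − 0 = 0, and there is no ∂_3, so H_2 = 0.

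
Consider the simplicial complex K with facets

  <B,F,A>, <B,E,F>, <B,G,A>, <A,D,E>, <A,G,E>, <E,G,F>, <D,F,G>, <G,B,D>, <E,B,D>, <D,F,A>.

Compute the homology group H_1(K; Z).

H_1 ≅ Z/2.

Order the vertices as A < B < D < E < F < G. Listing each simplex with vertices in this order, K has dimension 2 with simplices:

  0-simplices (6): A, B, D, E, F, G
  1-simplices (15): AB, AD, AE, AF, AG, BD, BE, BF, BG, DE, DF, DG, EF, EG, FG
  2-simplices (10): ABF, ABG, ADE, ADF, AEG, BDE, BDG, BEF, DFG, EFG

Hence C_0 ≅ Z^6, C_1 ≅ Z^15, C_2 ≅ Z^10.

Boundary ∂_1: C_1 → C_0 maps an edge to its endpoints' difference, ∂[p,q] = q − p.
As a 6×15 matrix over Z this has rank 5, with invariant factors (1,1,1,1,1).

Boundary ∂_2: C_2 → C_1 maps a triangle to the signed sum of its edges. For instance
  ∂ADE = DE − AE + AD,
  ∂ADF = DF − AF + AD.
As a 15×10 matrix over Z this has rank 10, with invariant factors (1,1,1,1,1,1,1,1,1,2).

Computing H_k = (kernel of ∂_k) / (image of ∂_{k+1}):

  H_1: rank ker ∂_1 − rank ∂_2 = (15 − 5) − 10 = 0, and ∂_2 has invariant factor 2 > 1, so H_1 ≅ Z/2.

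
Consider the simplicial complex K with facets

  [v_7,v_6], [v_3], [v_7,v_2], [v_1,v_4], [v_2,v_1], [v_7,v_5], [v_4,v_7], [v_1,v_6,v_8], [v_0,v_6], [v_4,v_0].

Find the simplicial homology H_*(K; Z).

Order the vertices as v_0 < v_1 < v_2 < v_3 < v_4 < v_5 < v_6 < v_7 < v_8. Listing each simplex with vertices in this order, K has dimension 2 with simplices:

  0-simplices (9): [v_0], [v_1], [v_2], [v_3], [v_4], [v_5], [v_6], [v_7], [v_8]
  1-simplices (11): [v_0,v_4], [v_0,v_6], [v_1,v_2], [v_1,v_4], [v_1,v_6], [v_1,v_8], [v_2,v_7], [v_4,v_7], [v_5,v_7], [v_6,v_7], [v_6,v_8]
  2-simplices (1): [v_1,v_6,v_8]

so the chain groups are C_0 ≅ Z^9, C_1 ≅ Z^11, C_2 ≅ Z^1.

The boundary map ∂_1: C_1 → C_0 sends each edge [p,q] (with p < q) to q − p. For instance
  ∂[v_6,v_8] = [v_8] − [v_6].
The 9×11 boundary matrix has rank 7 and Smith normal form diag(1,1,1,1,1,1,1).

The boundary map ∂_2: C_2 → C_1 acts by ∂[p,q,r] = [q,r] − [p,r] + [p,q]. For instance
  ∂[v_1,v_6,v_8] = [v_6,v_8] − [v_1,v_8] + [v_1,v_6].
The 11×1 boundary matrix has rank 1 and Smith normal form diag(1).

Reading off H_k = ker ∂_k / im ∂_{k+1}:

  H_0: rank C_0 − rank ∂_1 = 9 − 7 = 2, and the invariant factors of ∂_1 are all 1, so H_0 = Z^2.
  H_1: rank ker ∂_1 − rank ∂_2 = (11 − 7) − 1 = 3, and the invariant factors of ∂_2 are all 1, so H_1 = Z^3.
  H_2: rank ker ∂_2 − rank ∂_3 = (1 − 1) − 0 = 0, and there is no ∂_3, so H_2 = 0.

H_0 ≅ Z^2,  H_1 ≅ Z^3,  H_2 = 0.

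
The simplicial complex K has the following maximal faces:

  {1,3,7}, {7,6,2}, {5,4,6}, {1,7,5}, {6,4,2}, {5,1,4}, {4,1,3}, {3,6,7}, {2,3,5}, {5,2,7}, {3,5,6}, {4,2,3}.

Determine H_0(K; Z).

H_0 ≅ Z.

Fix the vertex order 1 < 2 < 3 < 4 < 5 < 6 < 7 and write every simplex with vertices in increasing order. Then dim K = 2 and the simplices of K are:

  0-simplices (7): [1], [2], [3], [4], [5], [6], [7]
  1-simplices (18): [1,3], [1,4], [1,5], [1,7], [2,3], [2,4], [2,5], [2,6], [2,7], [3,4], [3,5], [3,6], [3,7], [4,5], [4,6], [5,6], [5,7], [6,7]
  2-simplices (12): [1,3,4], [1,3,7], [1,4,5], [1,5,7], [2,3,4], [2,3,5], [2,4,6], [2,5,7], [2,6,7], [3,5,6], [3,6,7], [4,5,6]

Hence C_0 ≅ Z^7, C_1 ≅ Z^18, C_2 ≅ Z^12.

∂_1: C_1 → C_0 maps an edge to its endpoints' difference, ∂[p,q] = q − p. For instance
  ∂[1,4] = [4] − [1].
This gives a 7×18 integer matrix of rank 6; reducing to Smith normal form yields diagonal entries (1,1,1,1,1,1).

The boundary map ∂_2: C_2 → C_1 sends each 2-simplex [p,q,r] to [q,r] − [p,r] + [p,q]. For instance
  ∂[2,3,5] = [3,5] − [2,5] + [2,3],
  ∂[1,4,5] = [4,5] − [1,5] + [1,4].
As a 18×12 matrix over Z this has rank 12, with invariant factors (1,1,1,1,1,1,1,1,1,1,1,2).

From H_k ≅ ker(∂_k) / im(∂_{k+1}) we obtain:

  H_0: rank C_0 − rank ∂_1 = 7 − 6 = 1, and the invariant factors of ∂_1 are all 1, so H_0 ≅ Z.

(K is a triangulation of the real projective plane RP^2.)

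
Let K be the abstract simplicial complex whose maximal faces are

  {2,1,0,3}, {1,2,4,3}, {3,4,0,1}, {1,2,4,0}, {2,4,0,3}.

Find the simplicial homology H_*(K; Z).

H_0 = Z,  H_1 = 0,  H_2 = 0,  H_3 = Z.

Fix the vertex order 0 < 1 < 2 < 3 < 4 and write every simplex with vertices in increasing order. Then dim K = 3 and the simplices of K are:

  0-simplices (5): [0], [1], [2], [3], [4]
  1-simplices (10): [0,1], [0,2], [0,3], [0,4], [1,2], [1,3], [1,4], [2,3], [2,4], [3,4]
  2-simplices (10): [0,1,2], [0,1,3], [0,1,4], [0,2,3], [0,2,4], [0,3,4], [1,2,3], [1,2,4], [1,3,4], [2,3,4]
  3-simplices (5): [0,1,2,3], [0,1,2,4], [0,1,3,4], [0,2,3,4], [1,2,3,4]

giving chain groups C_0 ≅ Z^5, C_1 ≅ Z^10, C_2 ≅ Z^10, C_3 ≅ Z^5.

∂_1: C_1 → C_0 is given by ∂[p,q] = [q] − [p]. For instance
  ∂[2,3] = [3] − [2].
The resulting 5×10 matrix has rank 4, and its Smith normal form has invariant factors (1,1,1,1).

Boundary ∂_2: C_2 → C_1 sends each 2-simplex [p,q,r] to [q,r] − [p,r] + [p,q]. For instance
  ∂[0,1,4] = [1,4] − [0,4] + [0,1],
  ∂[0,2,4] = [2,4] − [0,4] + [0,2].
The resulting 10×10 matrix has rank 6, and its Smith normal form has invariant factors (1,1,1,1,1,1).

∂_3: C_3 → C_2 sends each 3-simplex σ to the alternating sum Σ_i (−1)^i (σ with its i-th vertex removed). For instance
  ∂[0,1,2,3] = [1,2,3] − [0,2,3] + [0,1,3] − [0,1,2],
  ∂[1,2,3,4] = [2,3,4] − [1,3,4] + [1,2,4] − [1,2,3].
The 10×5 boundary matrix has rank 4 and Smith normal form diag(1,1,1,1).

Computing H_k = (kernel of ∂_k) / (image of ∂_{k+1}):

  H_0: rank C_0 − rank ∂_1 = 5 − 4 = 1, and the invariant factors of ∂_1 are all 1, so H_0 = Z.
  H_1: rank ker ∂_1 − rank ∂_2 = (10 − 4) − 6 = 0, and the invariant factors of ∂_2 are all 1, so H_1 = 0.
  H_2: rank ker ∂_2 − rank ∂_3 = (10 − 6) − 4 = 0, and the invariant factors of ∂_3 are all 1, so H_2 = 0.
  H_3: rank ker ∂_3 − rank ∂_4 = (5 − 4) − 0 = 1, and there is no ∂_4, so H_3 = Z.

(K is a triangulation of the 3-sphere S^3.)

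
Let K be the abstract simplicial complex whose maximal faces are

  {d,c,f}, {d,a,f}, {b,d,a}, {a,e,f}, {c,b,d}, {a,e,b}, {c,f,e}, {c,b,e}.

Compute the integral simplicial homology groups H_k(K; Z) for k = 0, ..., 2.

H_0 ≅ Z,  H_1 = 0,  H_2 ≅ Z.

K has 6 vertices, 12 edges, 8 triangles.
rank ∂_0 = 0, rank ∂_1 = 5 ⇒ b_0 = 6 − 0 − 5 = 1; all invariant factors of ∂_1 are 1 so no torsion. So H_0 = Z.
rank ∂_1 = 5, rank ∂_2 = 7 ⇒ b_1 = 12 − 5 − 7 = 0; all invariant factors of ∂_2 are 1 so no torsion. So H_1 = 0.
rank ∂_2 = 7, rank ∂_3 = 0 ⇒ b_2 = 8 − 7 − 0 = 1. So H_2 = Z.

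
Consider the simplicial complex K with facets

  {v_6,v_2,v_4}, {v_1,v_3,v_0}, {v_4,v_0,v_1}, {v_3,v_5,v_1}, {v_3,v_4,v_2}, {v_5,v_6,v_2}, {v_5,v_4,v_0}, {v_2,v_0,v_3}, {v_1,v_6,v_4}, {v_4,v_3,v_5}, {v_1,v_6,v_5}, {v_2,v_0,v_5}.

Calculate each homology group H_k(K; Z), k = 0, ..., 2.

Fix the vertex order v_0 < v_1 < v_2 < v_3 < v_4 < v_5 < v_6 and write every simplex with vertices in increasing order. Then dim K = 2 and the simplices of K are:

  0-simplices (7): [v_0], [v_1], [v_2], [v_3], [v_4], [v_5], [v_6]
  1-simplices (18): (18 of them)
  2-simplices (12): (12 of them)

Hence C_0 ≅ Z^7, C_1 ≅ Z^18, C_2 ≅ Z^12.

The boundary map ∂_1: C_1 → C_0 is given by ∂[p,q] = [q] − [p]. For instance
  ∂[v_1,v_5] = [v_5] − [v_1].
As a 7×18 matrix over Z this has rank 6, with invariant factors (1,1,1,1,1,1).

The boundary map ∂_2: C_2 → C_1 acts by ∂[p,q,r] = [q,r] − [p,r] + [p,q]. For instance
  ∂[v_0,v_1,v_3] = [v_1,v_3] − [v_0,v_3] + [v_0,v_1],
  ∂[v_2,v_4,v_6] = [v_4,v_6] − [v_2,v_6] + [v_2,v_4].
The 18×12 boundary matrix has rank 12 and Smith normal form diag(1,1,1,1,1,1,1,1,1,1,1,2).

Now H_k = ker ∂_k / im ∂_{k+1}, so:

  H_0: rank C_0 − rank ∂_1 = 7 − 6 = 1, and the invariant factors of ∂_1 are all 1, so H_0 = Z.
  H_1: rank ker ∂_1 − rank ∂_2 = (18 − 6) − 12 = 0, and ∂_2 has invariant factor 2 > 1, so H_1 = Z/2Z.
  H_2: rank ker ∂_2 − rank ∂_3 = (12 − 12) − 0 = 0, and there is no ∂_3, so H_2 = 0.

As a check, the Euler characteristic is 7 − 18 + 12 = 1, which agrees with 1 − 0 + 0 = 1.
(K is a triangulation of the real projective plane RP^2.)

H_0 ≅ Z,  H_1 ≅ Z/2Z,  H_2 = 0.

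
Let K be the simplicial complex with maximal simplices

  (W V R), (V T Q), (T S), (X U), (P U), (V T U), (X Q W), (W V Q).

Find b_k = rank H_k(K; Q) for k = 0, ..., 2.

b_0 = 1, b_1 = 1, b_2 = 0.

Take the total order P < Q < R < S < T < U < V < W < X on the vertex set. Then K (dimension 2) consists of the simplices:

  0-simplices (9): P, Q, R, S, T, U, V, W, X
  1-simplices (14): PU, QT, QV, QW, QX, RV, RW, ST, TU, TV, UV, UX, VW, WX
  2-simplices (5): QTV, QVW, QWX, RVW, TUV

Hence C_0 ≅ Z^9, C_1 ≅ Z^14, C_2 ≅ Z^5.

The boundary map ∂_1: C_1 → C_0 sends each edge [p,q] (with p < q) to q − p.
As a 9×14 matrix over Z this has rank 8, with invariant factors (1,1,1,1,1,1,1,1).

∂_2: C_2 → C_1 sends each 2-simplex [p,q,r] to [q,r] − [p,r] + [p,q]. For instance
  ∂RVW = VW − RW + RV,
  ∂QWX = WX − QX + QW.
The 14×5 boundary matrix has rank 5 and Smith normal form diag(1,1,1,1,1).

Reading off H_k = ker ∂_k / im ∂_{k+1}:

  H_0: rank C_0 − rank ∂_1 = 9 − 8 = 1, and the invariant factors of ∂_1 are all 1, so H_0 ≅ Z.
  H_1: rank ker ∂_1 − rank ∂_2 = (14 − 8) − 5 = 1, and the invariant factors of ∂_2 are all 1, so H_1 ≅ Z.
  H_2: rank ker ∂_2 − rank ∂_3 = (5 − 5) − 0 = 0, and there is no ∂_3, so H_2 ≅ 0.

Hence the Betti numbers are b_0 = 1, b_1 = 1, b_2 = 0.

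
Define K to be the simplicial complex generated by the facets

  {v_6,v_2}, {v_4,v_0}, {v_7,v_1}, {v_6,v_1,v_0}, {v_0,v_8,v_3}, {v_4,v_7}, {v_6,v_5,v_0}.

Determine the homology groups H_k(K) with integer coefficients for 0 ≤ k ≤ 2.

H_0 = Z,  H_1 = Z,  H_2 = 0.

We work with the vertex ordering v_0 < v_1 < v_2 < v_3 < v_4 < v_5 < v_6 < v_7 < v_8. The simplices of K, each written with vertices in increasing order, are:

  0-simplices (9): [v_0], [v_1], [v_2], [v_3], [v_4], [v_5], [v_6], [v_7], [v_8]
  1-simplices (12): [v_0,v_1], [v_0,v_3], [v_0,v_4], [v_0,v_5], [v_0,v_6], [v_0,v_8], [v_1,v_6], [v_1,v_7], [v_2,v_6], [v_3,v_8], [v_4,v_7], [v_5,v_6]
  2-simplices (3): [v_0,v_1,v_6], [v_0,v_3,v_8], [v_0,v_5,v_6]

so the chain groups are C_0 ≅ Z^9, C_1 ≅ Z^12, C_2 ≅ Z^3.

Boundary ∂_1: C_1 → C_0 maps an edge to its endpoints' difference, ∂[p,q] = q − p.
The 9×12 boundary matrix has rank 8 and Smith normal form diag(1,1,1,1,1,1,1,1).

The boundary map ∂_2: C_2 → C_1 acts by ∂[p,q,r] = [q,r] − [p,r] + [p,q]. For instance
  ∂[v_0,v_1,v_6] = [v_1,v_6] − [v_0,v_6] + [v_0,v_1],
  ∂[v_0,v_5,v_6] = [v_5,v_6] − [v_0,v_6] + [v_0,v_5].
As a 12×3 matrix over Z this has rank 3, with invariant factors (1,1,1).

Now H_k = ker ∂_k / im ∂_{k+1}, so:

  H_0: rank C_0 − rank ∂_1 = 9 − 8 = 1, and the invariant factors of ∂_1 are all 1, so H_0 = Z.
  H_1: rank ker ∂_1 − rank ∂_2 = (12 − 8) − 3 = 1, and the invariant factors of ∂_2 are all 1, so H_1 = Z.
  H_2: rank ker ∂_2 − rank ∂_3 = (3 − 3) − 0 = 0, and there is no ∂_3, so H_2 = 0.

As a check, the Euler characteristic is 9 − 12 + 3 = 0, which agrees with 1 − 1 + 0 = 0.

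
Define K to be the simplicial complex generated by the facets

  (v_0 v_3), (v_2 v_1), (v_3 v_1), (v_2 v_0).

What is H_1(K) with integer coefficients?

H_1 ≅ Z.

Take the total order v_0 < v_1 < v_2 < v_3 on the vertex set. Then K (dimension 1) consists of the simplices:

  0-simplices (4): [v_0], [v_1], [v_2], [v_3]
  1-simplices (4): [v_0,v_2], [v_0,v_3], [v_1,v_2], [v_1,v_3]

so the chain groups are C_0 ≅ Z^4, C_1 ≅ Z^4.

The boundary map ∂_1: C_1 → C_0 maps an edge to its endpoints' difference, ∂[p,q] = q − p.
This gives a 4×4 integer matrix of rank 3; reducing to Smith normal form yields diagonal entries (1,1,1).

Now H_k = ker ∂_k / im ∂_{k+1}, so:

  H_1: rank ker ∂_1 − rank ∂_2 = (4 − 3) − 0 = 1, and there is no ∂_2, so H_1 ≅ Z.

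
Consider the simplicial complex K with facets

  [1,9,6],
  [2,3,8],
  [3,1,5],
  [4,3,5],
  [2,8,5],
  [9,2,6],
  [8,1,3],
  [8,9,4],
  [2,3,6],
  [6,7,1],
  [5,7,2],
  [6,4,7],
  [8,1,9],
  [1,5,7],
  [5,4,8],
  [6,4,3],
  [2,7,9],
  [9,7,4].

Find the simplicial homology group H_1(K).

K has 9 vertices, 27 edges, 18 triangles.
rank ∂_1 = 8, rank ∂_2 = 18 ⇒ b_1 = 27 − 8 − 18 = 1; ∂_2 has invariant factor(s) [2] giving torsion. So H_1 ≅ Z ⊕ Z/2Z.

H_1 ≅ Z ⊕ Z/2Z.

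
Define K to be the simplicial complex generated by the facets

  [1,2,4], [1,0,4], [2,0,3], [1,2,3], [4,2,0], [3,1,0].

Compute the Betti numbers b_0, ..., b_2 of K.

b_0 = 1, b_1 = 0, b_2 = 1.

Fix the vertex order 0 < 1 < 2 < 3 < 4 and write every simplex with vertices in increasing order. Then dim K = 2 and the simplices of K are:

  0-simplices (5): [0], [1], [2], [3], [4]
  1-simplices (9): [0,1], [0,2], [0,3], [0,4], [1,2], [1,3], [1,4], [2,3], [2,4]
  2-simplices (6): [0,1,3], [0,1,4], [0,2,3], [0,2,4], [1,2,3], [1,2,4]

giving chain groups C_0 ≅ Z^5, C_1 ≅ Z^9, C_2 ≅ Z^6.

∂_1: C_1 → C_0 is given by ∂[p,q] = [q] − [p]. For instance
  ∂[1,3] = [3] − [1].
This gives a 5×9 integer matrix of rank 4; reducing to Smith normal form yields diagonal entries (1,1,1,1).

∂_2: C_2 → C_1 acts by ∂[p,q,r] = [q,r] − [p,r] + [p,q]. For instance
  ∂[0,2,4] = [2,4] − [0,4] + [0,2],
  ∂[0,1,3] = [1,3] − [0,3] + [0,1].
This gives a 9×6 integer matrix of rank 5; reducing to Smith normal form yields diagonal entries (1,1,1,1,1).

From H_k ≅ ker(∂_k) / im(∂_{k+1}) we obtain:

  H_0: rank C_0 − rank ∂_1 = 5 − 4 = 1, and the invariant factors of ∂_1 are all 1, so H_0 ≅ Z.
  H_1: rank ker ∂_1 − rank ∂_2 = (9 − 4) − 5 = 0, and the invariant factors of ∂_2 are all 1, so H_1 ≅ 0.
  H_2: rank ker ∂_2 − rank ∂_3 = (6 − 5) − 0 = 1, and there is no ∂_3, so H_2 ≅ Z.

Hence the Betti numbers are b_0 = 1, b_1 = 0, b_2 = 1.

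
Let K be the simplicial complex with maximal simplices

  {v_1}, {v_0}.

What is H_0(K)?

H_0 = Z^2.

We work with the vertex ordering v_0 < v_1. The simplices of K, each written with vertices in increasing order, are:

  0-simplices (2): [v_0], [v_1]

Hence C_0 ≅ Z^2.

Reading off H_k = ker ∂_k / im ∂_{k+1}:

  H_0: rank C_0 − rank ∂_1 = 2 − 0 = 2, and there is no ∂_1, so H_0 ≅ Z^2.

(K is a triangulation of a set of 2 points.)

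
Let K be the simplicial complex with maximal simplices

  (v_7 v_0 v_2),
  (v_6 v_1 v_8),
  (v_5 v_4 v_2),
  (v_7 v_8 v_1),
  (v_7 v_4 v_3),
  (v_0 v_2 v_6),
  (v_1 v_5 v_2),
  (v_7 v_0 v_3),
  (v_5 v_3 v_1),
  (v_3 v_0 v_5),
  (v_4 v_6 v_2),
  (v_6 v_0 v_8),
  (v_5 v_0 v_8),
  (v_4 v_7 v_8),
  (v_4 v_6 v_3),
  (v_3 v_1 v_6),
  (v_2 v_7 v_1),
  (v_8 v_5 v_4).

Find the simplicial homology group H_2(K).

H_2 = Z.

We work with the vertex ordering v_0 < v_1 < v_2 < v_3 < v_4 < v_5 < v_6 < v_7 < v_8. The simplices of K, each written with vertices in increasing order, are:

  0-simplices (9): [v_0], [v_1], [v_2], [v_3], [v_4], [v_5], [v_6], [v_7], [v_8]
  1-simplices (27): (27 of them)
  2-simplices (18): (18 of them)

so the chain groups are C_0 ≅ Z^9, C_1 ≅ Z^27, C_2 ≅ Z^18.

∂_1: C_1 → C_0 is given by ∂[p,q] = [q] − [p].
As a 9×27 matrix over Z this has rank 8, with invariant factors (1,1,1,1,1,1,1,1).

Boundary ∂_2: C_2 → C_1 sends each 2-simplex [p,q,r] to [q,r] − [p,r] + [p,q]. For instance
  ∂[v_2,v_4,v_6] = [v_4,v_6] − [v_2,v_6] + [v_2,v_4],
  ∂[v_0,v_2,v_7] = [v_2,v_7] − [v_0,v_7] + [v_0,v_2].
As a 27×18 matrix over Z this has rank 17, with invariant factors (1,1,1,1,1,1,1,1,1,1,1,1,1,1,1,1,1).

Computing H_k = (kernel of ∂_k) / (image of ∂_{k+1}):

  H_2: rank ker ∂_2 − rank ∂_3 = (18 − 17) − 0 = 1, and there is no ∂_3, so H_2 ≅ Z.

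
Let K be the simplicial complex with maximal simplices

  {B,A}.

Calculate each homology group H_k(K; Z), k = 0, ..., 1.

H_0 = Z,  H_1 = 0.

We work with the vertex ordering A < B. The simplices of K, each written with vertices in increasing order, are:

  0-simplices (2): A, B
  1-simplices (1): AB

giving chain groups C_0 ≅ Z^2, C_1 ≅ Z^1.

∂_1: C_1 → C_0 sends each edge [p,q] (with p < q) to q − p.
This gives a 2×1 integer matrix of rank 1; reducing to Smith normal form yields diagonal entries (1).

Now H_k = ker ∂_k / im ∂_{k+1}, so:

  H_0: rank C_0 − rank ∂_1 = 2 − 1 = 1, and the invariant factors of ∂_1 are all 1, so H_0 ≅ Z.
  H_1: rank ker ∂_1 − rank ∂_2 = (1 − 1) − 0 = 0, and there is no ∂_2, so H_1 ≅ 0.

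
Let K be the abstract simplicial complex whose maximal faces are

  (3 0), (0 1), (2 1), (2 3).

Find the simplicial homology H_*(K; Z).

H_0 ≅ Z,  H_1 ≅ Z.

Take the total order 0 < 1 < 2 < 3 on the vertex set. Then K (dimension 1) consists of the simplices:

  0-simplices (4): [0], [1], [2], [3]
  1-simplices (4): [0,1], [0,3], [1,2], [2,3]

giving chain groups C_0 ≅ Z^4, C_1 ≅ Z^4.

Boundary ∂_1: C_1 → C_0 sends each edge [p,q] (with p < q) to q − p.
This gives a 4×4 integer matrix of rank 3; reducing to Smith normal form yields diagonal entries (1,1,1).

Computing H_k = (kernel of ∂_k) / (image of ∂_{k+1}):

  H_0: rank C_0 − rank ∂_1 = 4 − 3 = 1, and the invariant factors of ∂_1 are all 1, so H_0 ≅ Z.
  H_1: rank ker ∂_1 − rank ∂_2 = (4 − 3) − 0 = 1, and there is no ∂_2, so H_1 ≅ Z.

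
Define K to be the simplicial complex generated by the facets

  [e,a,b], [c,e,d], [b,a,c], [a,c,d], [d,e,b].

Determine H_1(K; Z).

H_1 = Z.

Take the total order a < b < c < d < e on the vertex set. Then K (dimension 2) consists of the simplices:

  0-simplices (5): a, b, c, d, e
  1-simplices (10): ab, ac, ad, ae, bc, bd, be, cd, ce, de
  2-simplices (5): abc, abe, acd, bde, cde

so the chain groups are C_0 ≅ Z^5, C_1 ≅ Z^10, C_2 ≅ Z^5.

The boundary map ∂_1: C_1 → C_0 maps an edge to its endpoints' difference, ∂[p,q] = q − p. For instance
  ∂ae = e − a.
As a 5×10 matrix over Z this has rank 4, with invariant factors (1,1,1,1).

The boundary map ∂_2: C_2 → C_1 maps a triangle to the signed sum of its edges. For instance
  ∂abc = bc − ac + ab,
  ∂acd = cd − ad + ac.
As a 10×5 matrix over Z this has rank 5, with invariant factors (1,1,1,1,1).

Computing H_k = (kernel of ∂_k) / (image of ∂_{k+1}):

  H_1: rank ker ∂_1 − rank ∂_2 = (10 − 4) − 5 = 1, and the invariant factors of ∂_2 are all 1, so H_1 ≅ Z.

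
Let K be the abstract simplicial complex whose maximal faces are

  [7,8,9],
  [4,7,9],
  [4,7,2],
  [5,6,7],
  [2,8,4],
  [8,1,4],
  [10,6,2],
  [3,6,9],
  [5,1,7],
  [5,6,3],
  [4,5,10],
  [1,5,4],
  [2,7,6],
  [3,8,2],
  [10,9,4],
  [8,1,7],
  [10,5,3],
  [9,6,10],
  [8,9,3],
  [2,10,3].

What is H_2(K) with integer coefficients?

H_2 = 0.

Take the total order 1 < 2 < 3 < 4 < 5 < 6 < 7 < 8 < 9 < 10 on the vertex set. Then K (dimension 2) consists of the simplices:

  0-simplices (10): [1], [2], [3], [4], [5], [6], [7], [8], [9], [10]
  1-simplices (30): (30 of them)
  2-simplices (20): (20 of them)

Hence C_0 ≅ Z^10, C_1 ≅ Z^30, C_2 ≅ Z^20.

The boundary map ∂_1: C_1 → C_0 maps an edge to its endpoints' difference, ∂[p,q] = q − p. For instance
  ∂[2,7] = [7] − [2].
As a 10×30 matrix over Z this has rank 9, with invariant factors (1,1,1,1,1,1,1,1,1).

∂_2: C_2 → C_1 maps a triangle to the signed sum of its edges. For instance
  ∂[6,9,10] = [9,10] − [6,10] + [6,9],
  ∂[2,4,7] = [4,7] − [2,7] + [2,4].
As a 30×20 matrix over Z this has rank 20, with invariant factors (1,1,1,1,1,1,1,1,1,1,1,1,1,1,1,1,1,1,1,2).

Now H_k = ker ∂_k / im ∂_{k+1}, so:

  H_2: rank ker ∂_2 − rank ∂_3 = (20 − 20) − 0 = 0, and there is no ∂_3, so H_2 = 0.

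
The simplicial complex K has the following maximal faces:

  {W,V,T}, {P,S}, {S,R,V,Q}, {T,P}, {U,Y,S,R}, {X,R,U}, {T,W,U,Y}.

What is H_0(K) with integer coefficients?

H_0 ≅ Z.

Fix the vertex order P < Q < R < S < T < U < V < W < X < Y and write every simplex with vertices in increasing order. Then dim K = 3 and the simplices of K are:

  0-simplices (10): P, Q, R, S, T, U, V, W, X, Y
  1-simplices (22): PS, PT, QR, QS, QV, RS, RU, RV, RX, RY, SU, SV, SY, TU, TV, TW, TY, UW, UX, UY, VW, WY
  2-simplices (14): QRS, QRV, QSV, RSU, RSV, RSY, RUX, RUY, SUY, TUW, TUY, TVW, TWY, UWY
  3-simplices (3): QRSV, RSUY, TUWY

Hence C_0 ≅ Z^10, C_1 ≅ Z^22, C_2 ≅ Z^14, C_3 ≅ Z^3.

∂_1: C_1 → C_0 is given by ∂[p,q] = [q] − [p]. For instance
  ∂QV = V − Q.
As a 10×22 matrix over Z this has rank 9, with invariant factors (1,1,1,1,1,1,1,1,1).

Boundary ∂_2: C_2 → C_1 sends each 2-simplex [p,q,r] to [q,r] − [p,r] + [p,q]. For instance
  ∂QRS = RS − QS + QR,
  ∂RSV = SV − RV + RS.
This gives a 22×14 integer matrix of rank 11; reducing to Smith normal form yields diagonal entries (1,1,1,1,1,1,1,1,1,1,1).

∂_3: C_3 → C_2 sends each 3-simplex σ to the alternating sum Σ_i (−1)^i (σ with its i-th vertex removed). For instance
  ∂RSUY = SUY − RUY + RSY − RSU,
  ∂QRSV = RSV − QSV + QRV − QRS.
As a 14×3 matrix over Z this has rank 3, with invariant factors (1,1,1).

Computing H_k = (kernel of ∂_k) / (image of ∂_{k+1}):

  H_0: rank C_0 − rank ∂_1 = 10 − 9 = 1, and the invariant factors of ∂_1 are all 1, so H_0 ≅ Z.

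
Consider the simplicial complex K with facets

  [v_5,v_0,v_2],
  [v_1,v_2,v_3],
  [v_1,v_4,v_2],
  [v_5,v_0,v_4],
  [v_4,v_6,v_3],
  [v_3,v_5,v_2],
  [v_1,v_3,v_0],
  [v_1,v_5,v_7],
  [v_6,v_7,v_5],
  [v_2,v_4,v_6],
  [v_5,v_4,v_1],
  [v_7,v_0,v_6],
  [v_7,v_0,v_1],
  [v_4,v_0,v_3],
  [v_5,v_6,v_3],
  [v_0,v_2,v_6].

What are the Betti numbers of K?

b_0 = 1, b_1 = 2, b_2 = 1.

Fix the vertex order v_0 < v_1 < v_2 < v_3 < v_4 < v_5 < v_6 < v_7 and write every simplex with vertices in increasing order. Then dim K = 2 and the simplices of K are:

  0-simplices (8): [v_0], [v_1], [v_2], [v_3], [v_4], [v_5], [v_6], [v_7]
  1-simplices (24): (24 of them)
  2-simplices (16): (16 of them)

so the chain groups are C_0 ≅ Z^8, C_1 ≅ Z^24, C_2 ≅ Z^16.

The boundary map ∂_1: C_1 → C_0 is given by ∂[p,q] = [q] − [p].
The 8×24 boundary matrix has rank 7 and Smith normal form diag(1,1,1,1,1,1,1).

Boundary ∂_2: C_2 → C_1 maps a triangle to the signed sum of its edges. For instance
  ∂[v_0,v_4,v_5] = [v_4,v_5] − [v_0,v_5] + [v_0,v_4],
  ∂[v_0,v_1,v_7] = [v_1,v_7] − [v_0,v_7] + [v_0,v_1].
The resulting 24×16 matrix has rank 15, and its Smith normal form has invariant factors (1,1,1,1,1,1,1,1,1,1,1,1,1,1,1).

From H_k ≅ ker(∂_k) / im(∂_{k+1}) we obtain:

  H_0: rank C_0 − rank ∂_1 = 8 − 7 = 1, and the invariant factors of ∂_1 are all 1, so H_0 = Z.
  H_1: rank ker ∂_1 − rank ∂_2 = (24 − 7) − 15 = 2, and the invariant factors of ∂_2 are all 1, so H_1 = Z^2.
  H_2: rank ker ∂_2 − rank ∂_3 = (16 − 15) − 0 = 1, and there is no ∂_3, so H_2 = Z.

As a check, the Euler characteristic is 8 − 24 + 16 = 0, which agrees with 1 − 2 + 1 = 0.

Hence the Betti numbers are b_0 = 1, b_1 = 2, b_2 = 1.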